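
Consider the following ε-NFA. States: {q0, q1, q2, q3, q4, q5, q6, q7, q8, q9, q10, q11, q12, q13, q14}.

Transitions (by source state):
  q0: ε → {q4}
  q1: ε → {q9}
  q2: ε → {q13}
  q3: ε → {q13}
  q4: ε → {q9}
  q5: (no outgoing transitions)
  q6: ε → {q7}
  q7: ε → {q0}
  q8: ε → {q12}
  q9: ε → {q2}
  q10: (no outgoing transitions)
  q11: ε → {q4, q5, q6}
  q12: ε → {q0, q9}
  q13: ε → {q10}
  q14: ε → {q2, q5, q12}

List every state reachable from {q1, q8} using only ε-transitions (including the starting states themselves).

Start with {q1, q8}.
From q1 via ε: add q9.
From q8 via ε: add q12.
From q9 via ε: add q2.
From q12 via ε: add q0.
From q0 via ε: add q4.
From q2 via ε: add q13.
From q13 via ε: add q10.
No new states can be added; the closed set is {q0, q1, q2, q4, q8, q9, q10, q12, q13}.

{q0, q1, q2, q4, q8, q9, q10, q12, q13}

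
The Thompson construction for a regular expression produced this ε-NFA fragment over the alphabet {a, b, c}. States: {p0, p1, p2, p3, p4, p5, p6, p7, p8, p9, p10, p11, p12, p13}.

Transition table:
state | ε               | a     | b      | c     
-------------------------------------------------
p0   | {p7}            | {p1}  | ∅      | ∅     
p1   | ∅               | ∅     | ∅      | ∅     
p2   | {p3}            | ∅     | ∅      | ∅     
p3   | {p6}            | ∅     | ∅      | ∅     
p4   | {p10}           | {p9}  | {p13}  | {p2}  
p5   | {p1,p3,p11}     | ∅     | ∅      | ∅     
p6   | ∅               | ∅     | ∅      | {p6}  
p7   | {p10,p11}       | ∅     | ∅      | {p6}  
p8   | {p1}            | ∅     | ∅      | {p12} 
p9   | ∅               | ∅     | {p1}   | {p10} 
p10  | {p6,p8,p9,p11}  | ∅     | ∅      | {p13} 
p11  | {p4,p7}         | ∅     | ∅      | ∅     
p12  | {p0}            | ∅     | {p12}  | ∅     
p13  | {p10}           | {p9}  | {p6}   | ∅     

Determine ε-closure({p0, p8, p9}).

Start with {p0, p8, p9}.
From p0 via ε: add p7.
From p8 via ε: add p1.
From p7 via ε: add p10, p11.
From p10 via ε: add p6.
From p11 via ε: add p4.
No new states can be added; the closed set is {p0, p1, p4, p6, p7, p8, p9, p10, p11}.

{p0, p1, p4, p6, p7, p8, p9, p10, p11}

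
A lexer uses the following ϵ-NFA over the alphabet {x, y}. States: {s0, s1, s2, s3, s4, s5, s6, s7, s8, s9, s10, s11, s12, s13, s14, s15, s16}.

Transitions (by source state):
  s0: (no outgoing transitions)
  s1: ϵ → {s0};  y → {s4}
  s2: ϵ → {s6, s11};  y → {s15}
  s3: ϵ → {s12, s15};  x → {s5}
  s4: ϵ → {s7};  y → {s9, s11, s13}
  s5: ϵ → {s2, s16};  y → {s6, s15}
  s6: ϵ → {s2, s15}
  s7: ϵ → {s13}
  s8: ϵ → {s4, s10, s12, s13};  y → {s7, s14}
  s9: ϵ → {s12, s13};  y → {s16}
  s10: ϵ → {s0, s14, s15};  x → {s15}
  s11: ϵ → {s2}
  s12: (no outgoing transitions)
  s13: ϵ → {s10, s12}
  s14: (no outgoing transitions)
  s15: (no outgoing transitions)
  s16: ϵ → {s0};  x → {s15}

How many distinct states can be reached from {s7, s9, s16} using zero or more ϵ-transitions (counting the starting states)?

9

Start with {s7, s9, s16}.
From s7 via ϵ: add s13.
From s9 via ϵ: add s12.
From s16 via ϵ: add s0.
From s13 via ϵ: add s10.
From s10 via ϵ: add s14, s15.
ϵ-closure = {s0, s7, s9, s10, s12, s13, s14, s15, s16}, which has 9 states.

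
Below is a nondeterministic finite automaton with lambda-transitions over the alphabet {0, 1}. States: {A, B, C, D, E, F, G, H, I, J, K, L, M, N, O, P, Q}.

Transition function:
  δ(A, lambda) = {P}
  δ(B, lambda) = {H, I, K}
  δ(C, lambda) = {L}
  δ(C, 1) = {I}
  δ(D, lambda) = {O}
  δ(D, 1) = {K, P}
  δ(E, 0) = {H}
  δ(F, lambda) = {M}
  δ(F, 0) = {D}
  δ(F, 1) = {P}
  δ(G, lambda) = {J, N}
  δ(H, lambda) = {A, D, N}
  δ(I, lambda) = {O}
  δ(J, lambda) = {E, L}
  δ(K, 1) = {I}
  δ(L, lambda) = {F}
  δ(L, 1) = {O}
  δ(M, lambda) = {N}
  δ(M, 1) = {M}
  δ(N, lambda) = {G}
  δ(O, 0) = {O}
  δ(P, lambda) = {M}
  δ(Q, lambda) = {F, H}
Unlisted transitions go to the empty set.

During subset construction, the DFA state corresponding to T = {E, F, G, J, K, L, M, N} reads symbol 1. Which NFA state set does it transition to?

{E, F, G, I, J, L, M, N, O, P}

F on 1 → {P}.
K on 1 → {I}.
L on 1 → {O}.
M on 1 → {M}.
No 1-transition from E, G, J, N.
Union after reading 1: {I, M, O, P}.
Now take the lambda-closure:
From M via lambda: add N.
From N via lambda: add G.
From G via lambda: add J.
From J via lambda: add E, L.
From L via lambda: add F.
No new states can be added; the closed set is {E, F, G, I, J, L, M, N, O, P}.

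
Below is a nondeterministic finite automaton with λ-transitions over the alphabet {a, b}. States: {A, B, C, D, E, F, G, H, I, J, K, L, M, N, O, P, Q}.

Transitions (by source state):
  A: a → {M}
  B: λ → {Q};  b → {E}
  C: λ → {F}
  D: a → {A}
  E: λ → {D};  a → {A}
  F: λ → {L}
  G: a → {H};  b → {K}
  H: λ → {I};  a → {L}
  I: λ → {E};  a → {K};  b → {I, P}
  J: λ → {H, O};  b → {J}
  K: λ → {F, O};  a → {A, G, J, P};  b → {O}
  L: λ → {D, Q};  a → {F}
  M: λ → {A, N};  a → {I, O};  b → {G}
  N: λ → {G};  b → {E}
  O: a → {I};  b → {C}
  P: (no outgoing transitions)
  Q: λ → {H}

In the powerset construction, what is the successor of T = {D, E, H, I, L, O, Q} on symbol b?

I on b → {I, P}.
O on b → {C}.
No b-transition from D, E, H, L, Q.
Union after reading b: {C, I, P}.
Now take the λ-closure:
From C via λ: add F.
From I via λ: add E.
From E via λ: add D.
From F via λ: add L.
From L via λ: add Q.
From Q via λ: add H.
No new states can be added; the closed set is {C, D, E, F, H, I, L, P, Q}.

{C, D, E, F, H, I, L, P, Q}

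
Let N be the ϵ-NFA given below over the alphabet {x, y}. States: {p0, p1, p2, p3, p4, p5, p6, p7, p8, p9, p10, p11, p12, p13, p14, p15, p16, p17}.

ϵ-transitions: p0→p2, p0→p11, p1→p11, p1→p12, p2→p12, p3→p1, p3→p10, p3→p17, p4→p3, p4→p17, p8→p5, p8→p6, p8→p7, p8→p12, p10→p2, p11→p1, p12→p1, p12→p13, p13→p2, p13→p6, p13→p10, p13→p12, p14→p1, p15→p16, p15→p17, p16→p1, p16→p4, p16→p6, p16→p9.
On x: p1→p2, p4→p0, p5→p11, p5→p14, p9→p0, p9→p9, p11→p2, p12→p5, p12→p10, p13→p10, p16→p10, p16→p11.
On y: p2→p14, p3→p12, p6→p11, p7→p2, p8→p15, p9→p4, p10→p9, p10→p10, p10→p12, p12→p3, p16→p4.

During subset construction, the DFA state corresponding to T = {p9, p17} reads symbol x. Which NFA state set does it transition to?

{p0, p1, p2, p6, p9, p10, p11, p12, p13}

p9 on x → {p0, p9}.
No x-transition from p17.
Union after reading x: {p0, p9}.
Now take the ϵ-closure:
From p0 via ϵ: add p2, p11.
From p2 via ϵ: add p12.
From p11 via ϵ: add p1.
From p12 via ϵ: add p13.
From p13 via ϵ: add p6, p10.
No new states can be added; the closed set is {p0, p1, p2, p6, p9, p10, p11, p12, p13}.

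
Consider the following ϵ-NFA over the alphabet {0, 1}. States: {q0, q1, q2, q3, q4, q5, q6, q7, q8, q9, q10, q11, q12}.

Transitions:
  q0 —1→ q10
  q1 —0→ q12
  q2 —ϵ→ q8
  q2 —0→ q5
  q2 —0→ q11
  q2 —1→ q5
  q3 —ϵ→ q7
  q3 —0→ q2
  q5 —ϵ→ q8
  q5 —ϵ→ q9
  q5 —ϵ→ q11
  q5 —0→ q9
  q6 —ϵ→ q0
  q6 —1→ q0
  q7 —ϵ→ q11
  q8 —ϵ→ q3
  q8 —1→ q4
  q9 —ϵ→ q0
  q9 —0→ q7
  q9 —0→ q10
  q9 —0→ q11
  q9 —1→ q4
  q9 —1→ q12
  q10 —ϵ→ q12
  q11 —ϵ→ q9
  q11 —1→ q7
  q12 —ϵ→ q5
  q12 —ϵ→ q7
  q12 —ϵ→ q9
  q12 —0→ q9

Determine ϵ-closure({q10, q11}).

{q0, q3, q5, q7, q8, q9, q10, q11, q12}

Start with {q10, q11}.
From q10 via ϵ: add q12.
From q11 via ϵ: add q9.
From q9 via ϵ: add q0.
From q12 via ϵ: add q5, q7.
From q5 via ϵ: add q8.
From q8 via ϵ: add q3.
No new states can be added; the closed set is {q0, q3, q5, q7, q8, q9, q10, q11, q12}.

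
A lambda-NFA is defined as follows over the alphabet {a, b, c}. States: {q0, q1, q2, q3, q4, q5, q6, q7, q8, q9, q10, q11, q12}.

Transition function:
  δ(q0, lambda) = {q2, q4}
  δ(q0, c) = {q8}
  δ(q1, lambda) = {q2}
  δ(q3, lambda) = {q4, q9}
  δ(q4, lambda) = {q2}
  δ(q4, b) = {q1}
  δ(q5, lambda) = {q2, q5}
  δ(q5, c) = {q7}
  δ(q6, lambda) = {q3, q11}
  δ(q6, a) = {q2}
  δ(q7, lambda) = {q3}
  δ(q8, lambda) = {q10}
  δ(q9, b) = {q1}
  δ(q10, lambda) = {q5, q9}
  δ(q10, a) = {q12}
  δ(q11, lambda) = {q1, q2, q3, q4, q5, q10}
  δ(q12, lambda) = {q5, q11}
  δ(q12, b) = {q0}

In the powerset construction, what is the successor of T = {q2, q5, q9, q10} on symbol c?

q5 on c → {q7}.
No c-transition from q2, q9, q10.
Union after reading c: {q7}.
Now take the lambda-closure:
From q7 via lambda: add q3.
From q3 via lambda: add q4, q9.
From q4 via lambda: add q2.
No new states can be added; the closed set is {q2, q3, q4, q7, q9}.

{q2, q3, q4, q7, q9}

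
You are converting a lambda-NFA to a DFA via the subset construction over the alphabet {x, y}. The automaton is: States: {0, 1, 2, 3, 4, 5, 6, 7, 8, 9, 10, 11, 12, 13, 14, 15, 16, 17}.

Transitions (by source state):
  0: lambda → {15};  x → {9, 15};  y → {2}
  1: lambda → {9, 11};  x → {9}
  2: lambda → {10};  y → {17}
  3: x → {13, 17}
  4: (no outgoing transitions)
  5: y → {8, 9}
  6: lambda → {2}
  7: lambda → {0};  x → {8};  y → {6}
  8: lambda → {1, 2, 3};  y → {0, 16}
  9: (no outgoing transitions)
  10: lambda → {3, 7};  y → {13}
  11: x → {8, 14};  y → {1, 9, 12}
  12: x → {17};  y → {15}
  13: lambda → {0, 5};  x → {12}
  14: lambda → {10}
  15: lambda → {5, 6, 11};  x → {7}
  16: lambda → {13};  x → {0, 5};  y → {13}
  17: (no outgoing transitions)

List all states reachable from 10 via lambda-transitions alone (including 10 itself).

{0, 2, 3, 5, 6, 7, 10, 11, 15}

Start with {10}.
From 10 via lambda: add 3, 7.
From 7 via lambda: add 0.
From 0 via lambda: add 15.
From 15 via lambda: add 5, 6, 11.
From 6 via lambda: add 2.
No new states can be added; the closed set is {0, 2, 3, 5, 6, 7, 10, 11, 15}.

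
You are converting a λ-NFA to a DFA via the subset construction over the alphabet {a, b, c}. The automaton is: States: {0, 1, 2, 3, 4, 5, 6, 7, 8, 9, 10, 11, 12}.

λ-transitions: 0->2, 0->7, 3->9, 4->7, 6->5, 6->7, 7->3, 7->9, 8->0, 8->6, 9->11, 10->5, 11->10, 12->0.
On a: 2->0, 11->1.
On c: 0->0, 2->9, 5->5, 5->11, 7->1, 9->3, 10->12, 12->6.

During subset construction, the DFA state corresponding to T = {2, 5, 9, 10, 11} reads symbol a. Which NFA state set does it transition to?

{0, 1, 2, 3, 5, 7, 9, 10, 11}

2 on a → {0}.
11 on a → {1}.
No a-transition from 5, 9, 10.
Union after reading a: {0, 1}.
Now take the λ-closure:
From 0 via λ: add 2, 7.
From 7 via λ: add 3, 9.
From 9 via λ: add 11.
From 11 via λ: add 10.
From 10 via λ: add 5.
No new states can be added; the closed set is {0, 1, 2, 3, 5, 7, 9, 10, 11}.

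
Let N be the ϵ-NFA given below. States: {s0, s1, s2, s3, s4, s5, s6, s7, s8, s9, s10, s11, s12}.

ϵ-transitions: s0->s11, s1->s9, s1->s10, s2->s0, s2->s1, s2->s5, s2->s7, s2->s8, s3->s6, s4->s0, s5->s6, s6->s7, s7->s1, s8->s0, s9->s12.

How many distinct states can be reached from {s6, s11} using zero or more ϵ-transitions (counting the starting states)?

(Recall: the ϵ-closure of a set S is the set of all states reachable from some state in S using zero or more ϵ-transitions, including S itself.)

7

Start with {s6, s11}.
From s6 via ϵ: add s7.
From s7 via ϵ: add s1.
From s1 via ϵ: add s9, s10.
From s9 via ϵ: add s12.
ϵ-closure = {s1, s6, s7, s9, s10, s11, s12}, which has 7 states.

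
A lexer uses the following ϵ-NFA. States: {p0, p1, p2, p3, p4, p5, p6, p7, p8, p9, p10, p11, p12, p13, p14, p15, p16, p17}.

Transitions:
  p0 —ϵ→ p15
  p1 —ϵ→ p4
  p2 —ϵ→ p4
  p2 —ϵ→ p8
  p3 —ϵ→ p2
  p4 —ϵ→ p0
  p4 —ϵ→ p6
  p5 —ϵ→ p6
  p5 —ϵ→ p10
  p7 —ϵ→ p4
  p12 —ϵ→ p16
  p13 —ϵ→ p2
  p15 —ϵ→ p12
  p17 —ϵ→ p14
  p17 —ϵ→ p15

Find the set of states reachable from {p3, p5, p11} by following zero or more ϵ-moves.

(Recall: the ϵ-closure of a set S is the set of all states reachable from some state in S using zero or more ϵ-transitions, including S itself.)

{p0, p2, p3, p4, p5, p6, p8, p10, p11, p12, p15, p16}

Start with {p3, p5, p11}.
From p3 via ϵ: add p2.
From p5 via ϵ: add p6, p10.
From p2 via ϵ: add p4, p8.
From p4 via ϵ: add p0.
From p0 via ϵ: add p15.
From p15 via ϵ: add p12.
From p12 via ϵ: add p16.
No new states can be added; the closed set is {p0, p2, p3, p4, p5, p6, p8, p10, p11, p12, p15, p16}.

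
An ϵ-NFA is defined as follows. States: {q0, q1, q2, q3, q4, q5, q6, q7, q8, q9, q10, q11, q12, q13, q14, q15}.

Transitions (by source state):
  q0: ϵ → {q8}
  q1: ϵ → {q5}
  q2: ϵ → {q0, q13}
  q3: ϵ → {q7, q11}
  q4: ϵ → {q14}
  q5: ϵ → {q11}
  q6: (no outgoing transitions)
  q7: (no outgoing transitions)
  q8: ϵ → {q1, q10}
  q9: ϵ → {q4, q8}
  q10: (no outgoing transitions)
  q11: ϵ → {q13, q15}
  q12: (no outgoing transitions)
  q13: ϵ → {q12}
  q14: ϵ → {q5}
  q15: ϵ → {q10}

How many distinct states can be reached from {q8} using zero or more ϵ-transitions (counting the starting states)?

8

Start with {q8}.
From q8 via ϵ: add q1, q10.
From q1 via ϵ: add q5.
From q5 via ϵ: add q11.
From q11 via ϵ: add q13, q15.
From q13 via ϵ: add q12.
ϵ-closure = {q1, q5, q8, q10, q11, q12, q13, q15}, which has 8 states.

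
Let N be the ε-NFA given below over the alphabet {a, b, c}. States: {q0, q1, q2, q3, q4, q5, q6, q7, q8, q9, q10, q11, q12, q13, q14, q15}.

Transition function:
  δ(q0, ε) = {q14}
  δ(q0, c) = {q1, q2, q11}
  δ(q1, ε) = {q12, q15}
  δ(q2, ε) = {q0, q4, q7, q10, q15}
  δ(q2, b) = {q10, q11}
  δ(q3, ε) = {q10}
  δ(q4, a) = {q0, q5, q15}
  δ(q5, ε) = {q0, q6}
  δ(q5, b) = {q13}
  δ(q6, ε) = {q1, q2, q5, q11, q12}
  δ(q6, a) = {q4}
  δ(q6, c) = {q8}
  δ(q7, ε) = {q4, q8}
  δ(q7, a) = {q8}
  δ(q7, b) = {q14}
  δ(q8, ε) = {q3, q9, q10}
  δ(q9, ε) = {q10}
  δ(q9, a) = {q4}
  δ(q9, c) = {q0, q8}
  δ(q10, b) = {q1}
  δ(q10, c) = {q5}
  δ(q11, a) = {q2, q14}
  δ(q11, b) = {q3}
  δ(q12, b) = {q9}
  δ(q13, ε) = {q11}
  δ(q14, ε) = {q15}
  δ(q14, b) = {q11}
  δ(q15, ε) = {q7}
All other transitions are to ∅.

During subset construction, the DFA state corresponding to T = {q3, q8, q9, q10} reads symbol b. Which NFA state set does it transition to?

{q1, q3, q4, q7, q8, q9, q10, q12, q15}

q10 on b → {q1}.
No b-transition from q3, q8, q9.
Union after reading b: {q1}.
Now take the ε-closure:
From q1 via ε: add q12, q15.
From q15 via ε: add q7.
From q7 via ε: add q4, q8.
From q8 via ε: add q3, q9, q10.
No new states can be added; the closed set is {q1, q3, q4, q7, q8, q9, q10, q12, q15}.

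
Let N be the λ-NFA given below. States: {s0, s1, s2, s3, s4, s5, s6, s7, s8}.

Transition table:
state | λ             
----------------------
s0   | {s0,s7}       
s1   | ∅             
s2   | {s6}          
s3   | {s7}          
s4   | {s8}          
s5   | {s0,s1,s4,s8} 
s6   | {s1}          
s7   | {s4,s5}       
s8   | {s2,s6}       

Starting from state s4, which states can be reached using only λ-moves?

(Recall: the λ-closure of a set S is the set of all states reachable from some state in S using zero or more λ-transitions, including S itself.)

{s1, s2, s4, s6, s8}

Start with {s4}.
From s4 via λ: add s8.
From s8 via λ: add s2, s6.
From s6 via λ: add s1.
No new states can be added; the closed set is {s1, s2, s4, s6, s8}.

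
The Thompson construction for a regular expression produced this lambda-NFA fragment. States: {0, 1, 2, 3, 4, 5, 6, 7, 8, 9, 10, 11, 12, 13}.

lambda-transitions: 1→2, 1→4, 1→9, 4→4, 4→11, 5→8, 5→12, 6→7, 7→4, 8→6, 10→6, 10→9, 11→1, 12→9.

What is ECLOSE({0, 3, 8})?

Start with {0, 3, 8}.
From 8 via lambda: add 6.
From 6 via lambda: add 7.
From 7 via lambda: add 4.
From 4 via lambda: add 11.
From 11 via lambda: add 1.
From 1 via lambda: add 2, 9.
No new states can be added; the closed set is {0, 1, 2, 3, 4, 6, 7, 8, 9, 11}.

{0, 1, 2, 3, 4, 6, 7, 8, 9, 11}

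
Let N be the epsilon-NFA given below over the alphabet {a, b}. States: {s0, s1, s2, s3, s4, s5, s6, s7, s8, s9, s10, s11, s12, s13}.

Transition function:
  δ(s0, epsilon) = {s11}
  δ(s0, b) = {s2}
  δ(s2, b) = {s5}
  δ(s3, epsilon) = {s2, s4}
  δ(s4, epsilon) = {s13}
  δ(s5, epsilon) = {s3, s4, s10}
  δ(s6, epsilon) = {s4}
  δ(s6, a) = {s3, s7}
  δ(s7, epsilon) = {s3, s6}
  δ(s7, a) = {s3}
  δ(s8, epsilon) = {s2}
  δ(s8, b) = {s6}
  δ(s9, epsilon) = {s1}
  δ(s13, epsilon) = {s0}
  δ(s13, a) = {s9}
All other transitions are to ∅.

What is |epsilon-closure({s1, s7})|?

9

Start with {s1, s7}.
From s7 via epsilon: add s3, s6.
From s3 via epsilon: add s2, s4.
From s4 via epsilon: add s13.
From s13 via epsilon: add s0.
From s0 via epsilon: add s11.
epsilon-closure = {s0, s1, s2, s3, s4, s6, s7, s11, s13}, which has 9 states.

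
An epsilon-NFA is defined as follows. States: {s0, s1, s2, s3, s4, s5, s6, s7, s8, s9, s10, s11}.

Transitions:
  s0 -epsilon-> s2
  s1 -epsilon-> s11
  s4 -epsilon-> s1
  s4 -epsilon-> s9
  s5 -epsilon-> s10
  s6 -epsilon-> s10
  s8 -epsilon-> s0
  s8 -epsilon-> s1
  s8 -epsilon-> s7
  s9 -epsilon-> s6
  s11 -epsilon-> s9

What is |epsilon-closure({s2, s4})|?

Start with {s2, s4}.
From s4 via epsilon: add s1, s9.
From s1 via epsilon: add s11.
From s9 via epsilon: add s6.
From s6 via epsilon: add s10.
epsilon-closure = {s1, s2, s4, s6, s9, s10, s11}, which has 7 states.

7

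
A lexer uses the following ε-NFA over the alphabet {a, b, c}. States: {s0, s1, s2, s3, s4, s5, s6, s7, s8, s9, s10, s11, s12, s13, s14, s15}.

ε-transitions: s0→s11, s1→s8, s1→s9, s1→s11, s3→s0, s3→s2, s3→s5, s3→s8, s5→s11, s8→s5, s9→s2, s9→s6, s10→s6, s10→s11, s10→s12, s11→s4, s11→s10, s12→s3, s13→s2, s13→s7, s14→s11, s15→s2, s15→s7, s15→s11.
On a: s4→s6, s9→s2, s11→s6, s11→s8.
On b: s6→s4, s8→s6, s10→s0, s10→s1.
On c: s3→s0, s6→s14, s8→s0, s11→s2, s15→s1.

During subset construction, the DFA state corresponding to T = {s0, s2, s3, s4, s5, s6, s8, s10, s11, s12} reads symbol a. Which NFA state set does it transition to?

s4 on a → {s6}.
s11 on a → {s6, s8}.
No a-transition from s0, s2, s3, s5, s6, s8, s10, s12.
Union after reading a: {s6, s8}.
Now take the ε-closure:
From s8 via ε: add s5.
From s5 via ε: add s11.
From s11 via ε: add s4, s10.
From s10 via ε: add s12.
From s12 via ε: add s3.
From s3 via ε: add s0, s2.
No new states can be added; the closed set is {s0, s2, s3, s4, s5, s6, s8, s10, s11, s12}.

{s0, s2, s3, s4, s5, s6, s8, s10, s11, s12}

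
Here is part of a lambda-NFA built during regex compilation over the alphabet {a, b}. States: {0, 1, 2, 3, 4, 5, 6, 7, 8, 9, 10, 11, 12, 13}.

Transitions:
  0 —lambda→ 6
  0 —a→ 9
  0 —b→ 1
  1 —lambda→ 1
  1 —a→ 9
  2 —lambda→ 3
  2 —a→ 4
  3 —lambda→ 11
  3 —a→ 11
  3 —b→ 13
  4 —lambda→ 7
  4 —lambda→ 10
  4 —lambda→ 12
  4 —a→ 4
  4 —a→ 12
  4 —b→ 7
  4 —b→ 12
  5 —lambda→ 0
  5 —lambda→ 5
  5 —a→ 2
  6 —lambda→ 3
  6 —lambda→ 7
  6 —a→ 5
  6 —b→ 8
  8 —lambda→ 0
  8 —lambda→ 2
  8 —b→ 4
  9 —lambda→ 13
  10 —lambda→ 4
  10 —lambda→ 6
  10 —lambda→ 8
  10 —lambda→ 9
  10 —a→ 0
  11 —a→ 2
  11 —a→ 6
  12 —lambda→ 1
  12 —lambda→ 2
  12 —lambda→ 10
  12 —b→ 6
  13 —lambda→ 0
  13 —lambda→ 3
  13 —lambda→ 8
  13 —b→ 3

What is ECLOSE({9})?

Start with {9}.
From 9 via lambda: add 13.
From 13 via lambda: add 0, 3, 8.
From 0 via lambda: add 6.
From 3 via lambda: add 11.
From 8 via lambda: add 2.
From 6 via lambda: add 7.
No new states can be added; the closed set is {0, 2, 3, 6, 7, 8, 9, 11, 13}.

{0, 2, 3, 6, 7, 8, 9, 11, 13}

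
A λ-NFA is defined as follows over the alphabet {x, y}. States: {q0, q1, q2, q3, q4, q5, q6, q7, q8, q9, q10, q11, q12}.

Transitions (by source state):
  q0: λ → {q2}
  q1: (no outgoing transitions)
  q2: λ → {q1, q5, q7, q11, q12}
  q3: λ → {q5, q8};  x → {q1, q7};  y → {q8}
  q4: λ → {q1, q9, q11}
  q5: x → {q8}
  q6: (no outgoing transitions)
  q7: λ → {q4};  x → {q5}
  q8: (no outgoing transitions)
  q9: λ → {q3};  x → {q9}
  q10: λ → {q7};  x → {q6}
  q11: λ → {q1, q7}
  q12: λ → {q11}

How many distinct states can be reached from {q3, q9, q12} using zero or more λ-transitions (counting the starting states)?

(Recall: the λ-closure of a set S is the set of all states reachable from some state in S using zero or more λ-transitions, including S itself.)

Start with {q3, q9, q12}.
From q3 via λ: add q5, q8.
From q12 via λ: add q11.
From q11 via λ: add q1, q7.
From q7 via λ: add q4.
λ-closure = {q1, q3, q4, q5, q7, q8, q9, q11, q12}, which has 9 states.

9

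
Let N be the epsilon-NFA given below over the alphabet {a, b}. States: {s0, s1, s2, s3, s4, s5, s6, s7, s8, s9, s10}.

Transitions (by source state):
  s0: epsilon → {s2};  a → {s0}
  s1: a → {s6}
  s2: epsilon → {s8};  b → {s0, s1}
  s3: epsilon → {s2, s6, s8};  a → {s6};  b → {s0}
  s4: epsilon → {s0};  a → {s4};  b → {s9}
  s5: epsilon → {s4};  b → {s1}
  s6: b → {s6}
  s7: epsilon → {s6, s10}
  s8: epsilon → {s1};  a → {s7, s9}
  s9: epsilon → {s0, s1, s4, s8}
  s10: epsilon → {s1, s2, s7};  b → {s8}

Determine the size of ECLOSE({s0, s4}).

Start with {s0, s4}.
From s0 via epsilon: add s2.
From s2 via epsilon: add s8.
From s8 via epsilon: add s1.
epsilon-closure = {s0, s1, s2, s4, s8}, which has 5 states.

5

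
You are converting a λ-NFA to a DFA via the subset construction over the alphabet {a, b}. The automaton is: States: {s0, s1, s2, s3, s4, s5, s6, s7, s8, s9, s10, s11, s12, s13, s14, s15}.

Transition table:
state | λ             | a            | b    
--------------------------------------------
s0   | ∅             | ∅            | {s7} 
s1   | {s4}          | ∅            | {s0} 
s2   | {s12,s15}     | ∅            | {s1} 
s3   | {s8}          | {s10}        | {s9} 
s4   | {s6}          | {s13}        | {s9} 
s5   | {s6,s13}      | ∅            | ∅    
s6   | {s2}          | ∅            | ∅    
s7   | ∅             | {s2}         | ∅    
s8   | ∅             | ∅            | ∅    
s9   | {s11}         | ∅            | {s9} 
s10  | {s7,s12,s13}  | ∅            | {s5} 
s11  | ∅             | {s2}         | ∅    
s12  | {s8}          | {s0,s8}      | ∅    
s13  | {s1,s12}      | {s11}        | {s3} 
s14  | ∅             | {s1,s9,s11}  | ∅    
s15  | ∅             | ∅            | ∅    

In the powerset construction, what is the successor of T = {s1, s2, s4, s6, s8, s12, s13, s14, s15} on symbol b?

s1 on b → {s0}.
s2 on b → {s1}.
s4 on b → {s9}.
s13 on b → {s3}.
No b-transition from s6, s8, s12, s14, s15.
Union after reading b: {s0, s1, s3, s9}.
Now take the λ-closure:
From s1 via λ: add s4.
From s3 via λ: add s8.
From s9 via λ: add s11.
From s4 via λ: add s6.
From s6 via λ: add s2.
From s2 via λ: add s12, s15.
No new states can be added; the closed set is {s0, s1, s2, s3, s4, s6, s8, s9, s11, s12, s15}.

{s0, s1, s2, s3, s4, s6, s8, s9, s11, s12, s15}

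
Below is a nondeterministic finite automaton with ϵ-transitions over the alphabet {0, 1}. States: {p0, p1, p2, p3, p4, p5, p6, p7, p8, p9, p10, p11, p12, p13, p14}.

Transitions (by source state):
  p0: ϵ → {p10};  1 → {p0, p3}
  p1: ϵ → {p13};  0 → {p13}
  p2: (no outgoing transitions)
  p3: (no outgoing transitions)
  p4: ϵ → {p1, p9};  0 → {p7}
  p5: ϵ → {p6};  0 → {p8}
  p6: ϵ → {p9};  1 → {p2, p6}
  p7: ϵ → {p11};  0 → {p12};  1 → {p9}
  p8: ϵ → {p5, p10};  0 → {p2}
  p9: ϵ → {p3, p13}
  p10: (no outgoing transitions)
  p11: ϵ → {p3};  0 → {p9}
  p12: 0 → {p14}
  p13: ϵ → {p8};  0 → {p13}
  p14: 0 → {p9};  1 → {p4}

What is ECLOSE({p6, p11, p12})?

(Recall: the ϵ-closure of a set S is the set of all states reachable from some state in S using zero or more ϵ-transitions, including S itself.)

Start with {p6, p11, p12}.
From p6 via ϵ: add p9.
From p11 via ϵ: add p3.
From p9 via ϵ: add p13.
From p13 via ϵ: add p8.
From p8 via ϵ: add p5, p10.
No new states can be added; the closed set is {p3, p5, p6, p8, p9, p10, p11, p12, p13}.

{p3, p5, p6, p8, p9, p10, p11, p12, p13}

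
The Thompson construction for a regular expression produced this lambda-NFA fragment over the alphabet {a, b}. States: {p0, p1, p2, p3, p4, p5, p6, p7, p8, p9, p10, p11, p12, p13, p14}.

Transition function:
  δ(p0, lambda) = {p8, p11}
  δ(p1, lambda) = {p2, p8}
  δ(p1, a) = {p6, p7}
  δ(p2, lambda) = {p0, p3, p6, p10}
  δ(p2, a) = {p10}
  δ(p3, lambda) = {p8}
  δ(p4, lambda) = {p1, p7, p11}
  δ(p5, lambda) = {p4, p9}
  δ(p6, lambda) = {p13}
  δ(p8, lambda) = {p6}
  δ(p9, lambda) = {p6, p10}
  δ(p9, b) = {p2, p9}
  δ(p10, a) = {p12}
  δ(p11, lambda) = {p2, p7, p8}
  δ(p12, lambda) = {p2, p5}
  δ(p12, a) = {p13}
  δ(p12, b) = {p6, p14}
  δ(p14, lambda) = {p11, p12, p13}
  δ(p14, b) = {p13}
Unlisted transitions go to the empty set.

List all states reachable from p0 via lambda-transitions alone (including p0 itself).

Start with {p0}.
From p0 via lambda: add p8, p11.
From p8 via lambda: add p6.
From p11 via lambda: add p2, p7.
From p2 via lambda: add p3, p10.
From p6 via lambda: add p13.
No new states can be added; the closed set is {p0, p2, p3, p6, p7, p8, p10, p11, p13}.

{p0, p2, p3, p6, p7, p8, p10, p11, p13}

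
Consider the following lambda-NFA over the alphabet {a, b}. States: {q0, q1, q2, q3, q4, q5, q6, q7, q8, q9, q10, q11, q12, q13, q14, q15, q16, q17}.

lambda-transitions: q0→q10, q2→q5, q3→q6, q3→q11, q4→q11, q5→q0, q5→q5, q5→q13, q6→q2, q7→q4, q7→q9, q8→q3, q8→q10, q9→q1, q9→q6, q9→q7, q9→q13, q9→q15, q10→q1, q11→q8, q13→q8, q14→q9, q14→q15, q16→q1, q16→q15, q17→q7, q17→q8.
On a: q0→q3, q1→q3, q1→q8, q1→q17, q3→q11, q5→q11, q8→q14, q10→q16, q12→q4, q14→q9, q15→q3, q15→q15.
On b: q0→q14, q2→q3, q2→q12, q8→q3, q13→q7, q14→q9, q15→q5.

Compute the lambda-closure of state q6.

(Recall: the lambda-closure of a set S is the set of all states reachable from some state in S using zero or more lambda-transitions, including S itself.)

Start with {q6}.
From q6 via lambda: add q2.
From q2 via lambda: add q5.
From q5 via lambda: add q0, q13.
From q0 via lambda: add q10.
From q13 via lambda: add q8.
From q8 via lambda: add q3.
From q10 via lambda: add q1.
From q3 via lambda: add q11.
No new states can be added; the closed set is {q0, q1, q2, q3, q5, q6, q8, q10, q11, q13}.

{q0, q1, q2, q3, q5, q6, q8, q10, q11, q13}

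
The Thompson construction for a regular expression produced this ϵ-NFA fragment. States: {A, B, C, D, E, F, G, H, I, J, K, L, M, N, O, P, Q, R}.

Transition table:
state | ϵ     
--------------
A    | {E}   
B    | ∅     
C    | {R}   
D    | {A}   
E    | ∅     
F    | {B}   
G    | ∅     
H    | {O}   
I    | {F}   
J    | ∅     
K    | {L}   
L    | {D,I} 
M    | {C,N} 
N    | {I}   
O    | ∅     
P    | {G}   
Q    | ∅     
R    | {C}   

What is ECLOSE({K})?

{A, B, D, E, F, I, K, L}

Start with {K}.
From K via ϵ: add L.
From L via ϵ: add D, I.
From D via ϵ: add A.
From I via ϵ: add F.
From A via ϵ: add E.
From F via ϵ: add B.
No new states can be added; the closed set is {A, B, D, E, F, I, K, L}.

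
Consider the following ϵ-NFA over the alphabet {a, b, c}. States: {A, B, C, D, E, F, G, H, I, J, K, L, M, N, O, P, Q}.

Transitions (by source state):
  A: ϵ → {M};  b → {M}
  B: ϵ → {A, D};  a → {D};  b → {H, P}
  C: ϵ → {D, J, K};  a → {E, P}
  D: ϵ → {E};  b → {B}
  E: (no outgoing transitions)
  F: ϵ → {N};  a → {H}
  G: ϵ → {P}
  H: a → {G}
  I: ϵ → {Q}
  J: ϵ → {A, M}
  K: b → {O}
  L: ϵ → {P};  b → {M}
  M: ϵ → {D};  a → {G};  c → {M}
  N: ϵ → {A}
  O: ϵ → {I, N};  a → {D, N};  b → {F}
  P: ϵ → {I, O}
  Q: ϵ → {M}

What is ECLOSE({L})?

{A, D, E, I, L, M, N, O, P, Q}

Start with {L}.
From L via ϵ: add P.
From P via ϵ: add I, O.
From I via ϵ: add Q.
From O via ϵ: add N.
From N via ϵ: add A.
From Q via ϵ: add M.
From M via ϵ: add D.
From D via ϵ: add E.
No new states can be added; the closed set is {A, D, E, I, L, M, N, O, P, Q}.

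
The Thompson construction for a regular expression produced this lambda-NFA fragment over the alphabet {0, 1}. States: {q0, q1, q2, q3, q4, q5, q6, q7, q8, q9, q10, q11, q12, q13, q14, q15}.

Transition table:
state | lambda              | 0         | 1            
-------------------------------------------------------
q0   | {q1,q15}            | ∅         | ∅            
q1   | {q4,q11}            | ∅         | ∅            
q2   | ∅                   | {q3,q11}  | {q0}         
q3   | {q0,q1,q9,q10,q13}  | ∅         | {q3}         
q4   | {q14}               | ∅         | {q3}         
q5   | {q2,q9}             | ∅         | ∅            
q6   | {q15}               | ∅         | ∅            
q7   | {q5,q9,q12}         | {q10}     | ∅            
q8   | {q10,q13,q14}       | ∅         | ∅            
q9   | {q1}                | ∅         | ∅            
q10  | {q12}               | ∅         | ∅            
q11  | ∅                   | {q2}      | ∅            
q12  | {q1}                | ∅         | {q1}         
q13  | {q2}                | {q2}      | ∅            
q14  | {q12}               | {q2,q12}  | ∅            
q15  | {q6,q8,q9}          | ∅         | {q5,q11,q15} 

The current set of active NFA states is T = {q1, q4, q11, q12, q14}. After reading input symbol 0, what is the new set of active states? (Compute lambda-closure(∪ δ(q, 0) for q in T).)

{q1, q2, q4, q11, q12, q14}

q11 on 0 → {q2}.
q14 on 0 → {q2, q12}.
No 0-transition from q1, q4, q12.
Union after reading 0: {q2, q12}.
Now take the lambda-closure:
From q12 via lambda: add q1.
From q1 via lambda: add q4, q11.
From q4 via lambda: add q14.
No new states can be added; the closed set is {q1, q2, q4, q11, q12, q14}.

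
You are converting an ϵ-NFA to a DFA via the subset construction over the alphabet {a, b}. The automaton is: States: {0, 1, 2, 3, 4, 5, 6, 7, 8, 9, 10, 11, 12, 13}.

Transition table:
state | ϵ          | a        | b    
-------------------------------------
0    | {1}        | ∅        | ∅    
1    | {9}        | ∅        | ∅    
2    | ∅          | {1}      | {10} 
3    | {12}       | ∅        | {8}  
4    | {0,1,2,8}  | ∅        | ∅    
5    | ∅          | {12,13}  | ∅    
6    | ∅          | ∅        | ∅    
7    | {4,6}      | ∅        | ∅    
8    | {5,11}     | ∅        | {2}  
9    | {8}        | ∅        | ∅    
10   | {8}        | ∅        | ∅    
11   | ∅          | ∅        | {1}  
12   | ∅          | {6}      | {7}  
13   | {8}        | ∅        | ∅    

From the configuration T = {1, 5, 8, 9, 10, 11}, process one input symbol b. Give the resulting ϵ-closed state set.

{1, 2, 5, 8, 9, 11}

8 on b → {2}.
11 on b → {1}.
No b-transition from 1, 5, 9, 10.
Union after reading b: {1, 2}.
Now take the ϵ-closure:
From 1 via ϵ: add 9.
From 9 via ϵ: add 8.
From 8 via ϵ: add 5, 11.
No new states can be added; the closed set is {1, 2, 5, 8, 9, 11}.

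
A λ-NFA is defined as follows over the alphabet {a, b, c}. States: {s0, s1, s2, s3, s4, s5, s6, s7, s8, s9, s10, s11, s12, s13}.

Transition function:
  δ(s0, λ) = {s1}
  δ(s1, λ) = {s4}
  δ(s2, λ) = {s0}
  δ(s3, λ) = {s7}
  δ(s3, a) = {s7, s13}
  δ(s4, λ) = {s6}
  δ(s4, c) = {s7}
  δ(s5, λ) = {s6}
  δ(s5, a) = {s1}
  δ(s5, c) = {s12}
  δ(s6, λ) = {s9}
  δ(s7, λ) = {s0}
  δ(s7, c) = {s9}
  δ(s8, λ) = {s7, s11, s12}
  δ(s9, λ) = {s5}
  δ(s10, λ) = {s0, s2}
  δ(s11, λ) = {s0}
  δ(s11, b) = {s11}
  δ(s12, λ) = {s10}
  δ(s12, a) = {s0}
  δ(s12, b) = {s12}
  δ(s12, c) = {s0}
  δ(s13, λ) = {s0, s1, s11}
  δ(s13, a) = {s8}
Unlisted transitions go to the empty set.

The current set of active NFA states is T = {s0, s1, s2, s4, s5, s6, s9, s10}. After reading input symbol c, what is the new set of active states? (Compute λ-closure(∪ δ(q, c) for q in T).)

s4 on c → {s7}.
s5 on c → {s12}.
No c-transition from s0, s1, s2, s6, s9, s10.
Union after reading c: {s7, s12}.
Now take the λ-closure:
From s7 via λ: add s0.
From s12 via λ: add s10.
From s0 via λ: add s1.
From s10 via λ: add s2.
From s1 via λ: add s4.
From s4 via λ: add s6.
From s6 via λ: add s9.
From s9 via λ: add s5.
No new states can be added; the closed set is {s0, s1, s2, s4, s5, s6, s7, s9, s10, s12}.

{s0, s1, s2, s4, s5, s6, s7, s9, s10, s12}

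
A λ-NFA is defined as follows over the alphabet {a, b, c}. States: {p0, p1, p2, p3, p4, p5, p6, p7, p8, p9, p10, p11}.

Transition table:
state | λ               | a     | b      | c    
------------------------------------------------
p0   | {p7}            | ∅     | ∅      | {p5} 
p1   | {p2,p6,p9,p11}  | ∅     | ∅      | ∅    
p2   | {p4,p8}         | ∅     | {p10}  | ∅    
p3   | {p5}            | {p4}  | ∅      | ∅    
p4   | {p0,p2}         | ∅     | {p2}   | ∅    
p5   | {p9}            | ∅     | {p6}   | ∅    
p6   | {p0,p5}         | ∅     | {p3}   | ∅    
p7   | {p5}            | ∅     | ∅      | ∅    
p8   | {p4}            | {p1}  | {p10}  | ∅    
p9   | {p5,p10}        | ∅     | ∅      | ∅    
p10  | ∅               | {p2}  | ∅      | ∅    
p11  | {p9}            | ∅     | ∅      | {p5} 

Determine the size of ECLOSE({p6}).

Start with {p6}.
From p6 via λ: add p0, p5.
From p0 via λ: add p7.
From p5 via λ: add p9.
From p9 via λ: add p10.
λ-closure = {p0, p5, p6, p7, p9, p10}, which has 6 states.

6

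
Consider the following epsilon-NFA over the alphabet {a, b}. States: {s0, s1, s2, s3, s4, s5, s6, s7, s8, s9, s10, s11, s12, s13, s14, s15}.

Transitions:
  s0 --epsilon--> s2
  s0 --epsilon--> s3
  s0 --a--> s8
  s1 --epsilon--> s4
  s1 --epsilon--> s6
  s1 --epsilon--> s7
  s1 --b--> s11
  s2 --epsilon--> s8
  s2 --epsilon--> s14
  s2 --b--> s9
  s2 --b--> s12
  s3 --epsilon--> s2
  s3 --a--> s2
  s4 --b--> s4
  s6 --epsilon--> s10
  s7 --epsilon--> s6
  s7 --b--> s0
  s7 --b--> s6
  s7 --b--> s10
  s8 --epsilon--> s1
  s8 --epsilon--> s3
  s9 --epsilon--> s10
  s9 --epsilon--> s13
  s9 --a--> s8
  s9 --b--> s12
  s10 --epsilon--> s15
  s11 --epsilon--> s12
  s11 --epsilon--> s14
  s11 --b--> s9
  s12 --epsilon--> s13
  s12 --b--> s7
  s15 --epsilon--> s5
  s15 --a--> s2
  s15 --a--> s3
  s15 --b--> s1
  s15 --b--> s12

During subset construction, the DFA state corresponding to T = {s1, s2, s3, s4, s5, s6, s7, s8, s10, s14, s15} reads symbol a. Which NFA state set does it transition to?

{s1, s2, s3, s4, s5, s6, s7, s8, s10, s14, s15}

s3 on a → {s2}.
s15 on a → {s2, s3}.
No a-transition from s1, s2, s4, s5, s6, s7, s8, s10, s14.
Union after reading a: {s2, s3}.
Now take the epsilon-closure:
From s2 via epsilon: add s8, s14.
From s8 via epsilon: add s1.
From s1 via epsilon: add s4, s6, s7.
From s6 via epsilon: add s10.
From s10 via epsilon: add s15.
From s15 via epsilon: add s5.
No new states can be added; the closed set is {s1, s2, s3, s4, s5, s6, s7, s8, s10, s14, s15}.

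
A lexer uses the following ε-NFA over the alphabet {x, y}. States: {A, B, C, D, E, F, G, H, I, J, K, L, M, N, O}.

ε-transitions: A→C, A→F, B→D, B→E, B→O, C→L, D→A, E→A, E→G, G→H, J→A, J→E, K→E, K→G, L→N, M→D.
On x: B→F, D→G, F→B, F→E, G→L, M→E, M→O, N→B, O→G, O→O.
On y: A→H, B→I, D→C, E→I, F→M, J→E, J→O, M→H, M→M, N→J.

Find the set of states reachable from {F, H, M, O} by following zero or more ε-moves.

Start with {F, H, M, O}.
From M via ε: add D.
From D via ε: add A.
From A via ε: add C.
From C via ε: add L.
From L via ε: add N.
No new states can be added; the closed set is {A, C, D, F, H, L, M, N, O}.

{A, C, D, F, H, L, M, N, O}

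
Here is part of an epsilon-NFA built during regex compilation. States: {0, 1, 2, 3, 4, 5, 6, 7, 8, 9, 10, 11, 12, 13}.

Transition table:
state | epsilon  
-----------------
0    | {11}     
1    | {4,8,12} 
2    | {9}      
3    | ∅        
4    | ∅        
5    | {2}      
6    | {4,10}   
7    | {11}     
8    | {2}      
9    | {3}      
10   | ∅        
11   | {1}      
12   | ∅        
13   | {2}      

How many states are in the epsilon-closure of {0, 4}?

Start with {0, 4}.
From 0 via epsilon: add 11.
From 11 via epsilon: add 1.
From 1 via epsilon: add 8, 12.
From 8 via epsilon: add 2.
From 2 via epsilon: add 9.
From 9 via epsilon: add 3.
epsilon-closure = {0, 1, 2, 3, 4, 8, 9, 11, 12}, which has 9 states.

9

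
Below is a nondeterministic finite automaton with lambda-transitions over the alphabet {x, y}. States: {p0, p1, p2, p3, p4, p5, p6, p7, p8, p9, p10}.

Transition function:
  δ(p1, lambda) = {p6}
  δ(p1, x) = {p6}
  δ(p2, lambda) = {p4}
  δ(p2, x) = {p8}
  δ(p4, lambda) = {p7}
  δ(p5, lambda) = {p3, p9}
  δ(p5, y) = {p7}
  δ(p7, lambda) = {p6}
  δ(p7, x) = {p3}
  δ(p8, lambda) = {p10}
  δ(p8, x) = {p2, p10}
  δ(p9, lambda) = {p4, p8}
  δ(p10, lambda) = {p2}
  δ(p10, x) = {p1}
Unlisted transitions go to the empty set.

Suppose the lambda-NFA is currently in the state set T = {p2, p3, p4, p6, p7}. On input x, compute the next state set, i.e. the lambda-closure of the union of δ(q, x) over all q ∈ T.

{p2, p3, p4, p6, p7, p8, p10}

p2 on x → {p8}.
p7 on x → {p3}.
No x-transition from p3, p4, p6.
Union after reading x: {p3, p8}.
Now take the lambda-closure:
From p8 via lambda: add p10.
From p10 via lambda: add p2.
From p2 via lambda: add p4.
From p4 via lambda: add p7.
From p7 via lambda: add p6.
No new states can be added; the closed set is {p2, p3, p4, p6, p7, p8, p10}.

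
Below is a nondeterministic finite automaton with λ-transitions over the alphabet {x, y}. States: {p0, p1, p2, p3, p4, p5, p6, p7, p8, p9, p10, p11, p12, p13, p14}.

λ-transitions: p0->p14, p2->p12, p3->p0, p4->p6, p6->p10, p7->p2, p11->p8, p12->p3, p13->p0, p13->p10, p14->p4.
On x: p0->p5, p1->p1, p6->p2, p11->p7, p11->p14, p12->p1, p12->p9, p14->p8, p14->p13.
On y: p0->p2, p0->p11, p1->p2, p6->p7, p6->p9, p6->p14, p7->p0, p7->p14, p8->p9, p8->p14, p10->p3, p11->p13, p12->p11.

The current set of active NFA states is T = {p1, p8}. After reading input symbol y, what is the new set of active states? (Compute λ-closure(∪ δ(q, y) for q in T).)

p1 on y → {p2}.
p8 on y → {p9, p14}.
Union after reading y: {p2, p9, p14}.
Now take the λ-closure:
From p2 via λ: add p12.
From p14 via λ: add p4.
From p4 via λ: add p6.
From p12 via λ: add p3.
From p3 via λ: add p0.
From p6 via λ: add p10.
No new states can be added; the closed set is {p0, p2, p3, p4, p6, p9, p10, p12, p14}.

{p0, p2, p3, p4, p6, p9, p10, p12, p14}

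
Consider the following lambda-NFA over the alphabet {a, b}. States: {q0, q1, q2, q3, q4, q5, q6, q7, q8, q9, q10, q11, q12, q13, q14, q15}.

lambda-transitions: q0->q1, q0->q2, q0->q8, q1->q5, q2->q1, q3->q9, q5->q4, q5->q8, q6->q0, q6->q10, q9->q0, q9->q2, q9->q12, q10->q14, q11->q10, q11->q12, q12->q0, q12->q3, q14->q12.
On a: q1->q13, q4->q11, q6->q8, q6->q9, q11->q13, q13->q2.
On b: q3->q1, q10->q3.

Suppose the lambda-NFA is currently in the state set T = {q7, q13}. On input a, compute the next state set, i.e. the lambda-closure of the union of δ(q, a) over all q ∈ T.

q13 on a → {q2}.
No a-transition from q7.
Union after reading a: {q2}.
Now take the lambda-closure:
From q2 via lambda: add q1.
From q1 via lambda: add q5.
From q5 via lambda: add q4, q8.
No new states can be added; the closed set is {q1, q2, q4, q5, q8}.

{q1, q2, q4, q5, q8}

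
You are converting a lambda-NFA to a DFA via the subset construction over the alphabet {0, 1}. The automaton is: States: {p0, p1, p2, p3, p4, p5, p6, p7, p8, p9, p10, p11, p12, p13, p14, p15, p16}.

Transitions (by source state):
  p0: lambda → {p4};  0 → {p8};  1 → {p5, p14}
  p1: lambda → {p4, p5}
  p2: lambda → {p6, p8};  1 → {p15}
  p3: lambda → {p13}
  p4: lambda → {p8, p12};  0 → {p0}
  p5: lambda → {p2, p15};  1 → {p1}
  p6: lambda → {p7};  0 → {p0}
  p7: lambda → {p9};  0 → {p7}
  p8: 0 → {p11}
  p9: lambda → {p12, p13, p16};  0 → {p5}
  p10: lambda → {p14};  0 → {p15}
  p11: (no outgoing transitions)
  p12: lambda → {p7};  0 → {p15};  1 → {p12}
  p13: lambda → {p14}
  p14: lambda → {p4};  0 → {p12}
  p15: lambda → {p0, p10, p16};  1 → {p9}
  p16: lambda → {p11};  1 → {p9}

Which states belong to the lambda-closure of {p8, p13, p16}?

Start with {p8, p13, p16}.
From p13 via lambda: add p14.
From p16 via lambda: add p11.
From p14 via lambda: add p4.
From p4 via lambda: add p12.
From p12 via lambda: add p7.
From p7 via lambda: add p9.
No new states can be added; the closed set is {p4, p7, p8, p9, p11, p12, p13, p14, p16}.

{p4, p7, p8, p9, p11, p12, p13, p14, p16}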